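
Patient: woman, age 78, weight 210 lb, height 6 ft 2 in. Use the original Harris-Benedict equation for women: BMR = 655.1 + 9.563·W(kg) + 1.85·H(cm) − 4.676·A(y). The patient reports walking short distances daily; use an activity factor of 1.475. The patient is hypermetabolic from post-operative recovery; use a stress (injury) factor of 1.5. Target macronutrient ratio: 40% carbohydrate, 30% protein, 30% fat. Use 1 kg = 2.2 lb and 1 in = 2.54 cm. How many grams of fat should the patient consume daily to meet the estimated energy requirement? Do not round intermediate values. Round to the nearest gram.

114 g/day

Convert to metric: weight = 210 ÷ 2.2 = 95.4545 kg; height = (6×12 + 2) × 2.54 = 74 × 2.54 = 187.96 cm.
Harris-Benedict: BMR = 655.1 + 9.563(95.4545) + 1.85(187.96) − 4.676(78) = 1550.9298 kcal/day.
TEE = 1550.9298 × 1.475 = 2287.6215 kcal/day.
With stress factor 1.5: 2287.6215 × 1.5 = 3431.4322 kcal/day.
Fat energy = 30% × 3431.4322 = 1029.4297 kcal.
Fat = 1029.4297 ÷ 9 kcal/g = 114.3811 g.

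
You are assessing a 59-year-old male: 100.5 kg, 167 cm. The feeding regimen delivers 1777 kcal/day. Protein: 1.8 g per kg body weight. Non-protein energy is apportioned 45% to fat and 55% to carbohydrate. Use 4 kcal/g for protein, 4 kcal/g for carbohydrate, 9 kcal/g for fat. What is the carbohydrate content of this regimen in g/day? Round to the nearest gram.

Protein = 1.8 × 100.5 = 180.9 g → 180.9 × 4 = 723.6 kcal.
Non-protein calories = 1777 − 723.6 = 1053.4 kcal.
Fat: 45% × 1053.4 = 474.03 kcal; carbohydrate: 579.37 kcal.
Carbohydrate: 579.37 kcal ÷ 4 kcal/g = 144.8425 g.

145 g/day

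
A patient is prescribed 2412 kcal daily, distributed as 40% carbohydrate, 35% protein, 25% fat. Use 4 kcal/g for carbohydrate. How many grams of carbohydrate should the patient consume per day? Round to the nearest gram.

Carbohydrate energy = 40% × 2412 = 964.8 kcal.
At 4 kcal/g: 964.8 ÷ 4 = 241.2 g.

241 g/day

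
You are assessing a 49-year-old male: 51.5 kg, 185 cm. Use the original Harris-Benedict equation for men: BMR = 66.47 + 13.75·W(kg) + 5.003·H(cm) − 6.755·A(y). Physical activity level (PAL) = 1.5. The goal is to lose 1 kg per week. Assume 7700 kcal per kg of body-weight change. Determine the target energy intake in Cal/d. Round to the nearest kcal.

Harris-Benedict: BMR = 66.47 + 13.75(51.5) + 5.003(185) − 6.755(49) = 1369.155 kcal/day.
TEE = 1369.155 × 1.5 = 2053.7325 kcal/day.
Required daily deficit = 1 × 7700 ÷ 7 = 1100 kcal/day.
Target intake = 2053.7325 − 1100 = 953.7325 kcal/day.

954 Cal/d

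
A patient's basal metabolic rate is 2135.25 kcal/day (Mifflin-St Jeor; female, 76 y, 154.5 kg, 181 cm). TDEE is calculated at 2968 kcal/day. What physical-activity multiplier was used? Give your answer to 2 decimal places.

1.39

Activity factor = TEE ÷ BMR = 2968 ÷ 2135.25 = 1.39.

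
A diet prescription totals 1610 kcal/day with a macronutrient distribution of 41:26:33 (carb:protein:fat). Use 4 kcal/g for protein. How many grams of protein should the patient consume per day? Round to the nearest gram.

105 g/day

Protein energy = 26% × 1610 = 418.6 kcal.
At 4 kcal/g: 418.6 ÷ 4 = 104.65 g.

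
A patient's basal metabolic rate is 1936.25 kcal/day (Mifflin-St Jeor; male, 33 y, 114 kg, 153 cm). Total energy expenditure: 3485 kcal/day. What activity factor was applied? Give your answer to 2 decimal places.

1.80

Activity factor = TEE ÷ BMR = 3485 ÷ 1936.25 = 1.8.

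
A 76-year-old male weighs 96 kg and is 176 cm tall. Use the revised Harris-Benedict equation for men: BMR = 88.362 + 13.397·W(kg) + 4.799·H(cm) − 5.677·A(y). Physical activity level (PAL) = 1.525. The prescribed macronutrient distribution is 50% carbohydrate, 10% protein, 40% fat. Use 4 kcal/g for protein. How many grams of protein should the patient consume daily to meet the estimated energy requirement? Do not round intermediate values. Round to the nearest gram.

68 g/day

Harris-Benedict: BMR = 88.362 + 13.397(96) + 4.799(176) − 5.677(76) = 1787.646 kcal/day.
TEE = 1787.646 × 1.525 = 2726.1602 kcal/day.
Protein energy = 10% × 2726.1602 = 272.616 kcal.
Protein = 272.616 ÷ 4 kcal/g = 68.154 g.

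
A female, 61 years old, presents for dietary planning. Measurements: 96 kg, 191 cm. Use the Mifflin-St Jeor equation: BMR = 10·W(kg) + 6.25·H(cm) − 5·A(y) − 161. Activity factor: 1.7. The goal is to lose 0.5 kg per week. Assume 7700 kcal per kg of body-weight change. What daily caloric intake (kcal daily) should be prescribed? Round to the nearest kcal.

2319 kcal daily

Mifflin-St Jeor (female): BMR = 10(96) + 6.25(191) − 5(61) − 161 = 960 + 1193.75 − 305 − 161 = 1687.75 kcal/day.
TEE = 1687.75 × 1.7 = 2869.175 kcal/day.
Required daily deficit = 0.5 × 7700 ÷ 7 = 550 kcal/day.
Target intake = 2869.175 − 550 = 2319.175 kcal/day.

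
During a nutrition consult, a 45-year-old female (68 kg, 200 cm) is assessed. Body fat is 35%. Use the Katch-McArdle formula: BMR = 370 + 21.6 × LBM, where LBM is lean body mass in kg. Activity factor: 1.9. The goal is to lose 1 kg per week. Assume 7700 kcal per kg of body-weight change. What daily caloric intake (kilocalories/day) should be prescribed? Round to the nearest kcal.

LBM = 68 × (1 − 0.35) = 44.2 kg. Katch-McArdle: BMR = 370 + 21.6 × 44.2 = 1324.72 kcal/day.
TEE = 1324.72 × 1.9 = 2516.968 kcal/day.
Required daily deficit = 1 × 7700 ÷ 7 = 1100 kcal/day.
Target intake = 2516.968 − 1100 = 1416.968 kcal/day.

1417 kilocalories/day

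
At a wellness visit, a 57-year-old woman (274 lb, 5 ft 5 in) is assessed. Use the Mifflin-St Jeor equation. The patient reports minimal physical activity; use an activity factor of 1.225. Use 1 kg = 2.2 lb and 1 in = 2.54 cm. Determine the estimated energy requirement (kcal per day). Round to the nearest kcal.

2243 kcal per day

Convert to metric: weight = 274 ÷ 2.2 = 124.5455 kg; height = (5×12 + 5) × 2.54 = 65 × 2.54 = 165.1 cm.
Mifflin-St Jeor (female): BMR = 10(124.5455) + 6.25(165.1) − 5(57) − 161 = 1245.4545 + 1031.875 − 285 − 161 = 1831.3295 kcal/day.
TEE = BMR × activity factor = 1831.3295 × 1.225 = 2243.3787 kcal/day.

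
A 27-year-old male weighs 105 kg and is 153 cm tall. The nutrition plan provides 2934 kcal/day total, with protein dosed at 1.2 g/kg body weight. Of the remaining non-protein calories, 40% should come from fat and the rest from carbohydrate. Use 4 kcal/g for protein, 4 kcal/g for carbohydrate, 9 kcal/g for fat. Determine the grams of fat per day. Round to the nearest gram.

108 g/day

Protein = 1.2 × 105 = 126 g → 126 × 4 = 504 kcal.
Non-protein calories = 2934 − 504 = 2430 kcal.
Fat: 40% × 2430 = 972 kcal; carbohydrate: 1458 kcal.
Fat: 972 kcal ÷ 9 kcal/g = 108 g.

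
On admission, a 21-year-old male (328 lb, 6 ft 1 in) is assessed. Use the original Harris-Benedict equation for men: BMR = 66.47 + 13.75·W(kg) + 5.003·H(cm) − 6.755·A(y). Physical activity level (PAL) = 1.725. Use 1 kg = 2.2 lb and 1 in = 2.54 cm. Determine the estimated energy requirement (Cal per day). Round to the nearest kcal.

Convert to metric: weight = 328 ÷ 2.2 = 149.0909 kg; height = (6×12 + 1) × 2.54 = 73 × 2.54 = 185.42 cm.
Harris-Benedict: BMR = 66.47 + 13.75(149.0909) + 5.003(185.42) − 6.755(21) = 2902.2713 kcal/day.
TEE = BMR × activity factor = 2902.2713 × 1.725 = 5006.4179 kcal/day.

5006 Cal per day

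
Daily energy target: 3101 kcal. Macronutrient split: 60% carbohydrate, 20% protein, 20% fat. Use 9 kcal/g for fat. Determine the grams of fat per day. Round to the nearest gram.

69 g/day

Fat energy = 20% × 3101 = 620.2 kcal.
At 9 kcal/g: 620.2 ÷ 9 = 68.9111 g.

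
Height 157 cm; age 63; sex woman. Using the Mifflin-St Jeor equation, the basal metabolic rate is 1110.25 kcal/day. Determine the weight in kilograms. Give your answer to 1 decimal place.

1110.25 = 10·W + 6.25(157) − 5(63) − 161
10·W = 1110.25 − 505.25 = 605, so W = 60.5 kg.

60.5 kg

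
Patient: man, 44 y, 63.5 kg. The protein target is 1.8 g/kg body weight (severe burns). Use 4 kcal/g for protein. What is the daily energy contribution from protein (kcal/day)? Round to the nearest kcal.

457 kcal/day

Protein = 1.8 g/kg × 63.5 kg = 114.3 g/day.
Protein energy = 114.3 g × 4 kcal/g = 457.2 kcal/day.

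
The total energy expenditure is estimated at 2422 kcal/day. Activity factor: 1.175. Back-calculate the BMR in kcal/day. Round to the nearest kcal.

2061 kcal/day

BMR = TEE ÷ activity factor = 2422 ÷ 1.175 = 2061.2766 kcal/day.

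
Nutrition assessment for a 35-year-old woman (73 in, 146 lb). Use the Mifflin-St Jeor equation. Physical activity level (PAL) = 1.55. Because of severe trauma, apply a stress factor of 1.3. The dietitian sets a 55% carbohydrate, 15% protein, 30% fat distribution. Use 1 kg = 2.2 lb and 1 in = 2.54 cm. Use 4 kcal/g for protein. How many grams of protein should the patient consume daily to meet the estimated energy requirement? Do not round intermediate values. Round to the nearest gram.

112 g/day

Convert to metric: weight = 146 ÷ 2.2 = 66.3636 kg; height = 73 × 2.54 = 185.42 cm.
Mifflin-St Jeor (female): BMR = 10(66.3636) + 6.25(185.42) − 5(35) − 161 = 663.6364 + 1158.875 − 175 − 161 = 1486.5114 kcal/day.
TEE = 1486.5114 × 1.55 = 2304.0926 kcal/day.
With stress factor 1.3: 2304.0926 × 1.3 = 2995.3204 kcal/day.
Protein energy = 15% × 2995.3204 = 449.2981 kcal.
Protein = 449.2981 ÷ 4 kcal/g = 112.3245 g.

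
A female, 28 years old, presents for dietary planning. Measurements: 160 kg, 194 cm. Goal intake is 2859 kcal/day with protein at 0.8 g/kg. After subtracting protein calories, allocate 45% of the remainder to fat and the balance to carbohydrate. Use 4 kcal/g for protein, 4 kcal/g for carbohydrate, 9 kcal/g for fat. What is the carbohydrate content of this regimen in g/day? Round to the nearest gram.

Protein = 0.8 × 160 = 128 g → 128 × 4 = 512 kcal.
Non-protein calories = 2859 − 512 = 2347 kcal.
Fat: 45% × 2347 = 1056.15 kcal; carbohydrate: 1290.85 kcal.
Carbohydrate: 1290.85 kcal ÷ 4 kcal/g = 322.7125 g.

323 g/day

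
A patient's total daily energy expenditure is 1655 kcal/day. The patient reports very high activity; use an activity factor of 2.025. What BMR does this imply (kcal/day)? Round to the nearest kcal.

817 kcal/day

BMR = TEE ÷ activity factor = 1655 ÷ 2.025 = 817.284 kcal/day.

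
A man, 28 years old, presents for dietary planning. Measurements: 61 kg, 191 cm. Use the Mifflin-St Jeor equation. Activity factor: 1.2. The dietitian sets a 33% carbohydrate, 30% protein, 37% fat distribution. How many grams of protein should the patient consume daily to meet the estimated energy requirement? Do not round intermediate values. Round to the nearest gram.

Mifflin-St Jeor (male): BMR = 10(61) + 6.25(191) − 5(28) + 5 = 610 + 1193.75 − 140 + 5 = 1668.75 kcal/day.
TEE = 1668.75 × 1.2 = 2002.5 kcal/day.
Protein energy = 30% × 2002.5 = 600.75 kcal.
Protein = 600.75 ÷ 4 kcal/g = 150.1875 g.

150 g/day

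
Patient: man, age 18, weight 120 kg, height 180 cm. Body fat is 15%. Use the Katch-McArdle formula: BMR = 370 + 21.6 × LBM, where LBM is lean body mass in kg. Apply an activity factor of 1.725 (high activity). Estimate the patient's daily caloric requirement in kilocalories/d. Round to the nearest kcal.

4439 kilocalories/d

LBM = 120 × (1 − 0.15) = 102 kg. Katch-McArdle: BMR = 370 + 21.6 × 102 = 2573.2 kcal/day.
TEE = BMR × activity factor = 2573.2 × 1.725 = 4438.77 kcal/day.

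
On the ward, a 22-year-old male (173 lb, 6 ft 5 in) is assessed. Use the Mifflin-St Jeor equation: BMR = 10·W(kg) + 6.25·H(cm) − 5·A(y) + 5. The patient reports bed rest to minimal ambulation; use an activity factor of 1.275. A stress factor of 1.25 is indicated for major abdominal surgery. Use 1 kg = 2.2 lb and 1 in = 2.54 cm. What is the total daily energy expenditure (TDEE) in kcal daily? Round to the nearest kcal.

Convert to metric: weight = 173 ÷ 2.2 = 78.6364 kg; height = (6×12 + 5) × 2.54 = 77 × 2.54 = 195.58 cm.
Mifflin-St Jeor (male): BMR = 10(78.6364) + 6.25(195.58) − 5(22) + 5 = 786.3636 + 1222.375 − 110 + 5 = 1903.7386 kcal/day.
TEE = BMR × activity factor = 1903.7386 × 1.275 = 2427.2668 kcal/day.
Apply stress factor: 2427.2668 × 1.25 = 3034.0835 kcal/day.

3034 kcal daily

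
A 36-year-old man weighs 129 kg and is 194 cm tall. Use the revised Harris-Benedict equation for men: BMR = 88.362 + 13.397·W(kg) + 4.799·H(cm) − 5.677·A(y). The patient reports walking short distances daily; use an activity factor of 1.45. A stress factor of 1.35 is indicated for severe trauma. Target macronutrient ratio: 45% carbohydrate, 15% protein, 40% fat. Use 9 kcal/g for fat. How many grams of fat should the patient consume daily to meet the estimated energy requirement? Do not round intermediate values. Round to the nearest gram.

221 g/day

Harris-Benedict: BMR = 88.362 + 13.397(129) + 4.799(194) − 5.677(36) = 2543.209 kcal/day.
TEE = 2543.209 × 1.45 = 3687.6531 kcal/day.
With stress factor 1.35: 3687.6531 × 1.35 = 4978.3316 kcal/day.
Fat energy = 40% × 4978.3316 = 1991.3326 kcal.
Fat = 1991.3326 ÷ 9 kcal/g = 221.2592 g.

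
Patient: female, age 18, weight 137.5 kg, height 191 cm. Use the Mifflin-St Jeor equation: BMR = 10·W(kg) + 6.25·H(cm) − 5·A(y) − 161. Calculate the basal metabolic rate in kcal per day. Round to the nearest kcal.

Mifflin-St Jeor (female): BMR = 10(137.5) + 6.25(191) − 5(18) − 161 = 1375 + 1193.75 − 90 − 161 = 2317.75 kcal/day.

2318 kcal per day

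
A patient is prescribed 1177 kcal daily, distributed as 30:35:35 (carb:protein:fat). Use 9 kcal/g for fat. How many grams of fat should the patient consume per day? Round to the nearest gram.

46 g/day

Fat energy = 35% × 1177 = 411.95 kcal.
At 9 kcal/g: 411.95 ÷ 9 = 45.7722 g.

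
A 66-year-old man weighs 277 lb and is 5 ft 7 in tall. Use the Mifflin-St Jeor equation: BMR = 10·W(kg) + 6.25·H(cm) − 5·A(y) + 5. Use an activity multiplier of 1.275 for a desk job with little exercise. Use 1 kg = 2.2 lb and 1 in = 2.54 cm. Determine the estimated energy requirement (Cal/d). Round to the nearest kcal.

Convert to metric: weight = 277 ÷ 2.2 = 125.9091 kg; height = (5×12 + 7) × 2.54 = 67 × 2.54 = 170.18 cm.
Mifflin-St Jeor (male): BMR = 10(125.9091) + 6.25(170.18) − 5(66) + 5 = 1259.0909 + 1063.625 − 330 + 5 = 1997.7159 kcal/day.
TEE = BMR × activity factor = 1997.7159 × 1.275 = 2547.0878 kcal/day.

2547 Cal/d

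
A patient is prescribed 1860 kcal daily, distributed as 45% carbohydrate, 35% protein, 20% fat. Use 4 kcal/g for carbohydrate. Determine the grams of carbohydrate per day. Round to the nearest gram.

Carbohydrate energy = 45% × 1860 = 837 kcal.
At 4 kcal/g: 837 ÷ 4 = 209.25 g.

209 g/day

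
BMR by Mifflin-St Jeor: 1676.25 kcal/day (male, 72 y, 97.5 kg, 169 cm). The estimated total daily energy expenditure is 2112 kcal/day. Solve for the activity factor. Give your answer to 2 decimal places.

1.26

Activity factor = TEE ÷ BMR = 2112 ÷ 1676.25 = 1.26.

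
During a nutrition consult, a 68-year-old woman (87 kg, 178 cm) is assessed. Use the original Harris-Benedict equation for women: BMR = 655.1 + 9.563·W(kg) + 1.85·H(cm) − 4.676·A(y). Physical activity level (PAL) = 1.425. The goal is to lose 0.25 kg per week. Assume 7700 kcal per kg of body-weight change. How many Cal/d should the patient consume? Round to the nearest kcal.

Harris-Benedict: BMR = 655.1 + 9.563(87) + 1.85(178) − 4.676(68) = 1498.413 kcal/day.
TEE = 1498.413 × 1.425 = 2135.2385 kcal/day.
Required daily deficit = 0.25 × 7700 ÷ 7 = 275 kcal/day.
Target intake = 2135.2385 − 275 = 1860.2385 kcal/day.

1860 Cal/d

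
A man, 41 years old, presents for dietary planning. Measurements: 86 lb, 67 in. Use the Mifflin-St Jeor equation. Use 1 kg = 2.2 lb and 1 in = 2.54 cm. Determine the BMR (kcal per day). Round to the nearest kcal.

1255 kcal per day

Convert to metric: weight = 86 ÷ 2.2 = 39.0909 kg; height = 67 × 2.54 = 170.18 cm.
Mifflin-St Jeor (male): BMR = 10(39.0909) + 6.25(170.18) − 5(41) + 5 = 390.9091 + 1063.625 − 205 + 5 = 1254.5341 kcal/day.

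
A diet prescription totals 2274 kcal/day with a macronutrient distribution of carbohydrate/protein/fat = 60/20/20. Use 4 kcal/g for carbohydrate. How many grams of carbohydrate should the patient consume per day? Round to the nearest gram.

341 g/day

Carbohydrate energy = 60% × 2274 = 1364.4 kcal.
At 4 kcal/g: 1364.4 ÷ 4 = 341.1 g.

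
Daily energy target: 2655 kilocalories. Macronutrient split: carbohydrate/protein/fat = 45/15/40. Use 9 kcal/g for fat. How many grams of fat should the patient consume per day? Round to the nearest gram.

118 g/day

Fat energy = 40% × 2655 = 1062 kcal.
At 9 kcal/g: 1062 ÷ 9 = 118 g.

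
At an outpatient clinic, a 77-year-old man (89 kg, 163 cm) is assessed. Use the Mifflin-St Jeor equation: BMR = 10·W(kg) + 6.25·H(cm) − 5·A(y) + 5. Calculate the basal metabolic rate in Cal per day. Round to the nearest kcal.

1529 Cal per day

Mifflin-St Jeor (male): BMR = 10(89) + 6.25(163) − 5(77) + 5 = 890 + 1018.75 − 385 + 5 = 1528.75 kcal/day.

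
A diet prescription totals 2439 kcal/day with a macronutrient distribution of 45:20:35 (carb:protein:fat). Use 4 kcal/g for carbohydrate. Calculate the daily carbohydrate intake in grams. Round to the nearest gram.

Carbohydrate energy = 45% × 2439 = 1097.55 kcal.
At 4 kcal/g: 1097.55 ÷ 4 = 274.3875 g.

274 g/day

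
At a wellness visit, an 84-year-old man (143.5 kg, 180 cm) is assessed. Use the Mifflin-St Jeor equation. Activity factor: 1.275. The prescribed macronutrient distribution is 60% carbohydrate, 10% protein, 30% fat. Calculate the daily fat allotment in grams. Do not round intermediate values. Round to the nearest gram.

Mifflin-St Jeor (male): BMR = 10(143.5) + 6.25(180) − 5(84) + 5 = 1435 + 1125 − 420 + 5 = 2145 kcal/day.
TEE = 2145 × 1.275 = 2734.875 kcal/day.
Fat energy = 30% × 2734.875 = 820.4625 kcal.
Fat = 820.4625 ÷ 9 kcal/g = 91.1625 g.

91 g/day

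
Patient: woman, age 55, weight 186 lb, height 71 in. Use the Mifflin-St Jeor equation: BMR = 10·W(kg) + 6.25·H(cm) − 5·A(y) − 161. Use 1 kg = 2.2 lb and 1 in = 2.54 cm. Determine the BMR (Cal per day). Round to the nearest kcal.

Convert to metric: weight = 186 ÷ 2.2 = 84.5455 kg; height = 71 × 2.54 = 180.34 cm.
Mifflin-St Jeor (female): BMR = 10(84.5455) + 6.25(180.34) − 5(55) − 161 = 845.4545 + 1127.125 − 275 − 161 = 1536.5795 kcal/day.

1537 Cal per day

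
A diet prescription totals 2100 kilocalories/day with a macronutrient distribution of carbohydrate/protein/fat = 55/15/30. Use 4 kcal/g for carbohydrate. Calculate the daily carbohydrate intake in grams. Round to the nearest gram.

289 g/day

Carbohydrate energy = 55% × 2100 = 1155 kcal.
At 4 kcal/g: 1155 ÷ 4 = 288.75 g.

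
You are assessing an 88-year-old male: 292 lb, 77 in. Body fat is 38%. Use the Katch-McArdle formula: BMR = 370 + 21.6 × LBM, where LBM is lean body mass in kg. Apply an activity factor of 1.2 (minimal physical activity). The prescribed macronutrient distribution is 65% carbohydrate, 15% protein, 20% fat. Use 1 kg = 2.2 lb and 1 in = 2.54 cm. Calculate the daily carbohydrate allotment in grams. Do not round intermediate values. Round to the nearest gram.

419 g/day

Convert to metric: weight = 292 ÷ 2.2 = 132.7273 kg; height = 77 × 2.54 = 195.58 cm.
LBM = 132.7273 × (1 − 0.38) = 82.2909 kg. Katch-McArdle: BMR = 370 + 21.6 × 82.2909 = 2147.4836 kcal/day.
TEE = 2147.4836 × 1.2 = 2576.9804 kcal/day.
Carbohydrate energy = 65% × 2576.9804 = 1675.0372 kcal.
Carbohydrate = 1675.0372 ÷ 4 kcal/g = 418.7593 g.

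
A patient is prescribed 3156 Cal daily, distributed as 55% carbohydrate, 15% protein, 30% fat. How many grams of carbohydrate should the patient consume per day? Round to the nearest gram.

Carbohydrate energy = 55% × 3156 = 1735.8 kcal.
At 4 kcal/g: 1735.8 ÷ 4 = 433.95 g.

434 g/day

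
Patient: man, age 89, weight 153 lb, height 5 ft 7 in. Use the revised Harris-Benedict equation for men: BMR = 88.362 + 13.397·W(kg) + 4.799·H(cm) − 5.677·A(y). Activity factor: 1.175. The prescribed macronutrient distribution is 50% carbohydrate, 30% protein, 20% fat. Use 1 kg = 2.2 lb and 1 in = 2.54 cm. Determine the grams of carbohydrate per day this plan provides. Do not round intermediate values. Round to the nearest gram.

196 g/day

Convert to metric: weight = 153 ÷ 2.2 = 69.5455 kg; height = (5×12 + 7) × 2.54 = 67 × 2.54 = 170.18 cm.
Harris-Benedict: BMR = 88.362 + 13.397(69.5455) + 4.799(170.18) − 5.677(89) = 1331.5033 kcal/day.
TEE = 1331.5033 × 1.175 = 1564.5163 kcal/day.
Carbohydrate energy = 50% × 1564.5163 = 782.2582 kcal.
Carbohydrate = 782.2582 ÷ 4 kcal/g = 195.5645 g.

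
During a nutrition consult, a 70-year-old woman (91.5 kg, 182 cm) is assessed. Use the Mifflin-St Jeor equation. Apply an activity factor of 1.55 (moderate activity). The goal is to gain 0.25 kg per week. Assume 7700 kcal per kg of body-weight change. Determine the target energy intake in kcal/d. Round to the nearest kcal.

2664 kcal/d

Mifflin-St Jeor (female): BMR = 10(91.5) + 6.25(182) − 5(70) − 161 = 915 + 1137.5 − 350 − 161 = 1541.5 kcal/day.
TEE = 1541.5 × 1.55 = 2389.325 kcal/day.
Required daily surplus = 0.25 × 7700 ÷ 7 = 275 kcal/day.
Target intake = 2389.325 + 275 = 2664.325 kcal/day.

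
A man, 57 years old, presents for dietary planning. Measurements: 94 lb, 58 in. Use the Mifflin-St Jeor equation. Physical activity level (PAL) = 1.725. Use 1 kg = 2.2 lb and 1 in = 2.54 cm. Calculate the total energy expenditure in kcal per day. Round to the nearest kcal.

1842 kcal per day

Convert to metric: weight = 94 ÷ 2.2 = 42.7273 kg; height = 58 × 2.54 = 147.32 cm.
Mifflin-St Jeor (male): BMR = 10(42.7273) + 6.25(147.32) − 5(57) + 5 = 427.2727 + 920.75 − 285 + 5 = 1068.0227 kcal/day.
TEE = BMR × activity factor = 1068.0227 × 1.725 = 1842.3392 kcal/day.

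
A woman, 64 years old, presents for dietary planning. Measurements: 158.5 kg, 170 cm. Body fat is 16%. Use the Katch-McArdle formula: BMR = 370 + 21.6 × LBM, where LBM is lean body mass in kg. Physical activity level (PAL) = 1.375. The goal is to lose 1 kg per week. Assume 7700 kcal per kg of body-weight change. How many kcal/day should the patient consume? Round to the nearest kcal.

3363 kcal/day

LBM = 158.5 × (1 − 0.16) = 133.14 kg. Katch-McArdle: BMR = 370 + 21.6 × 133.14 = 3245.824 kcal/day.
TEE = 3245.824 × 1.375 = 4463.008 kcal/day.
Required daily deficit = 1 × 7700 ÷ 7 = 1100 kcal/day.
Target intake = 4463.008 − 1100 = 3363.008 kcal/day.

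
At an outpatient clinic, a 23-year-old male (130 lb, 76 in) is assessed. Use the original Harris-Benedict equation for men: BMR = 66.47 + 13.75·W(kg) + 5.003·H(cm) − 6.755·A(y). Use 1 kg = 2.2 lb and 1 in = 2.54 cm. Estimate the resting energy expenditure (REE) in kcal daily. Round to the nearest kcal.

1689 kcal daily

Convert to metric: weight = 130 ÷ 2.2 = 59.0909 kg; height = 76 × 2.54 = 193.04 cm.
Harris-Benedict: BMR = 66.47 + 13.75(59.0909) + 5.003(193.04) − 6.755(23) = 1689.3841 kcal/day.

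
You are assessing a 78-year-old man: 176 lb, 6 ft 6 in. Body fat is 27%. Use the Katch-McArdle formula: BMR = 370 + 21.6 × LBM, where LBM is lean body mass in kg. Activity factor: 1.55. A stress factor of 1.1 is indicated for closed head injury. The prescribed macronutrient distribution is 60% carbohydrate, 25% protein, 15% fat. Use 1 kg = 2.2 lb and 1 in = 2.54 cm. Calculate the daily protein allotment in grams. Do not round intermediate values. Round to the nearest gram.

174 g/day

Convert to metric: weight = 176 ÷ 2.2 = 80 kg; height = (6×12 + 6) × 2.54 = 78 × 2.54 = 198.12 cm.
LBM = 80 × (1 − 0.27) = 58.4 kg. Katch-McArdle: BMR = 370 + 21.6 × 58.4 = 1631.44 kcal/day.
TEE = 1631.44 × 1.55 = 2528.732 kcal/day.
With stress factor 1.1: 2528.732 × 1.1 = 2781.6052 kcal/day.
Protein energy = 25% × 2781.6052 = 695.4013 kcal.
Protein = 695.4013 ÷ 4 kcal/g = 173.8503 g.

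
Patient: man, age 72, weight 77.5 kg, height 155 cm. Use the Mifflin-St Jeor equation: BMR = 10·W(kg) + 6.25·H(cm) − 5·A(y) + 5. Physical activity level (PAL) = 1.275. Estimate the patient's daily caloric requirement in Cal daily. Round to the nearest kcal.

1771 Cal daily

Mifflin-St Jeor (male): BMR = 10(77.5) + 6.25(155) − 5(72) + 5 = 775 + 968.75 − 360 + 5 = 1388.75 kcal/day.
TEE = BMR × activity factor = 1388.75 × 1.275 = 1770.6563 kcal/day.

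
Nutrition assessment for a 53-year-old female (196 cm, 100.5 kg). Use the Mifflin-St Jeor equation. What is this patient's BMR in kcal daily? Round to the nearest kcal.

Mifflin-St Jeor (female): BMR = 10(100.5) + 6.25(196) − 5(53) − 161 = 1005 + 1225 − 265 − 161 = 1804 kcal/day.

1804 kcal daily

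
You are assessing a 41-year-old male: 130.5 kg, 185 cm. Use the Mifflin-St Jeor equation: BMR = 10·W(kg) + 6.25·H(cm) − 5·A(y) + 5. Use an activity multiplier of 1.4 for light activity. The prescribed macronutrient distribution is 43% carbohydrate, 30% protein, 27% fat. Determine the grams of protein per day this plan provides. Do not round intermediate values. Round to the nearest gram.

Mifflin-St Jeor (male): BMR = 10(130.5) + 6.25(185) − 5(41) + 5 = 1305 + 1156.25 − 205 + 5 = 2261.25 kcal/day.
TEE = 2261.25 × 1.4 = 3165.75 kcal/day.
Protein energy = 30% × 3165.75 = 949.725 kcal.
Protein = 949.725 ÷ 4 kcal/g = 237.4313 g.

237 g/day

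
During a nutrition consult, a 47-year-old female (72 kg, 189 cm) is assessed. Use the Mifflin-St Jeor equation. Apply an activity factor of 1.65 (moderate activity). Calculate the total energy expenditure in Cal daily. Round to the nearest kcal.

2484 Cal daily

Mifflin-St Jeor (female): BMR = 10(72) + 6.25(189) − 5(47) − 161 = 720 + 1181.25 − 235 − 161 = 1505.25 kcal/day.
TEE = BMR × activity factor = 1505.25 × 1.65 = 2483.6625 kcal/day.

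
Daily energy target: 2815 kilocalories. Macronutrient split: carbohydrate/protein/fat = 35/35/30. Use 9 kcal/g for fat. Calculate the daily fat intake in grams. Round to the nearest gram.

Fat energy = 30% × 2815 = 844.5 kcal.
At 9 kcal/g: 844.5 ÷ 9 = 93.8333 g.

94 g/day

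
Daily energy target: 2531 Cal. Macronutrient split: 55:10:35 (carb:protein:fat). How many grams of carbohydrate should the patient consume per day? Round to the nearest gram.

348 g/day

Carbohydrate energy = 55% × 2531 = 1392.05 kcal.
At 4 kcal/g: 1392.05 ÷ 4 = 348.0125 g.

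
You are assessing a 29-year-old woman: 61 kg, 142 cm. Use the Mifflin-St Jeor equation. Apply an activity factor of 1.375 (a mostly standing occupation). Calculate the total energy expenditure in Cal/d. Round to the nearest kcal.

Mifflin-St Jeor (female): BMR = 10(61) + 6.25(142) − 5(29) − 161 = 610 + 887.5 − 145 − 161 = 1191.5 kcal/day.
TEE = BMR × activity factor = 1191.5 × 1.375 = 1638.3125 kcal/day.

1638 Cal/d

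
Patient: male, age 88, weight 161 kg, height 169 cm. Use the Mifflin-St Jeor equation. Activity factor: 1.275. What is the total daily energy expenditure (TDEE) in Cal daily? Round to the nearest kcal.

2845 Cal daily

Mifflin-St Jeor (male): BMR = 10(161) + 6.25(169) − 5(88) + 5 = 1610 + 1056.25 − 440 + 5 = 2231.25 kcal/day.
TEE = BMR × activity factor = 2231.25 × 1.275 = 2844.8438 kcal/day.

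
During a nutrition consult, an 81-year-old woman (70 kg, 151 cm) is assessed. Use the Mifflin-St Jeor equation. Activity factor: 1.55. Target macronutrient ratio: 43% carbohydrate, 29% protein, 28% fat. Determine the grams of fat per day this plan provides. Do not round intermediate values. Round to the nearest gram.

Mifflin-St Jeor (female): BMR = 10(70) + 6.25(151) − 5(81) − 161 = 700 + 943.75 − 405 − 161 = 1077.75 kcal/day.
TEE = 1077.75 × 1.55 = 1670.5125 kcal/day.
Fat energy = 28% × 1670.5125 = 467.7435 kcal.
Fat = 467.7435 ÷ 9 kcal/g = 51.9715 g.

52 g/day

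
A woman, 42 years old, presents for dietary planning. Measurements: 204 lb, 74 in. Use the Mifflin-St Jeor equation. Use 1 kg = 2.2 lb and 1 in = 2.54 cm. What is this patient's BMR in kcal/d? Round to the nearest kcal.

Convert to metric: weight = 204 ÷ 2.2 = 92.7273 kg; height = 74 × 2.54 = 187.96 cm.
Mifflin-St Jeor (female): BMR = 10(92.7273) + 6.25(187.96) − 5(42) − 161 = 927.2727 + 1174.75 − 210 − 161 = 1731.0227 kcal/day.

1731 kcal/d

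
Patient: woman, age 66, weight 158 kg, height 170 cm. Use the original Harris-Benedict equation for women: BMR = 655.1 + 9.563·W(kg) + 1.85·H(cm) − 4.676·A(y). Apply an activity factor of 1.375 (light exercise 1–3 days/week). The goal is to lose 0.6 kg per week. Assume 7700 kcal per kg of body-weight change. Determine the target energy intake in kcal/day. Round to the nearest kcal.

2326 kcal/day

Harris-Benedict: BMR = 655.1 + 9.563(158) + 1.85(170) − 4.676(66) = 2171.938 kcal/day.
TEE = 2171.938 × 1.375 = 2986.4148 kcal/day.
Required daily deficit = 0.6 × 7700 ÷ 7 = 660 kcal/day.
Target intake = 2986.4148 − 660 = 2326.4148 kcal/day.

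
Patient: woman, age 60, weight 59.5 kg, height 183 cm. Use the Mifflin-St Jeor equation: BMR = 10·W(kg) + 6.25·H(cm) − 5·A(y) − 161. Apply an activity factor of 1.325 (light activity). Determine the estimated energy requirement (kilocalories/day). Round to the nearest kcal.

1693 kilocalories/day

Mifflin-St Jeor (female): BMR = 10(59.5) + 6.25(183) − 5(60) − 161 = 595 + 1143.75 − 300 − 161 = 1277.75 kcal/day.
TEE = BMR × activity factor = 1277.75 × 1.325 = 1693.0188 kcal/day.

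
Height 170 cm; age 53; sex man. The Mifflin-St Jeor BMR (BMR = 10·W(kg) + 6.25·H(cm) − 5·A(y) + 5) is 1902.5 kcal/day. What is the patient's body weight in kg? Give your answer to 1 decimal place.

110.0 kg

1902.5 = 10·W + 6.25(170) − 5(53) + 5
10·W = 1902.5 − 802.5 = 1100, so W = 110 kg.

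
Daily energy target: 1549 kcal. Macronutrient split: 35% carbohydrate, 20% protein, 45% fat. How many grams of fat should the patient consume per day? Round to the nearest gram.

77 g/day

Fat energy = 45% × 1549 = 697.05 kcal.
At 9 kcal/g: 697.05 ÷ 9 = 77.45 g.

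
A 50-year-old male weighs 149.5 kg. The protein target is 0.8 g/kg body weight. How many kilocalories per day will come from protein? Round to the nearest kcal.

478 kcal/day

Protein = 0.8 g/kg × 149.5 kg = 119.6 g/day.
Protein energy = 119.6 g × 4 kcal/g = 478.4 kcal/day.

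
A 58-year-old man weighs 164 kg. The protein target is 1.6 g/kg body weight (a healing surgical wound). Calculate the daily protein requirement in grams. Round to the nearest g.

Protein = 1.6 g/kg × 164 kg = 262.4 g/day.

262 g/day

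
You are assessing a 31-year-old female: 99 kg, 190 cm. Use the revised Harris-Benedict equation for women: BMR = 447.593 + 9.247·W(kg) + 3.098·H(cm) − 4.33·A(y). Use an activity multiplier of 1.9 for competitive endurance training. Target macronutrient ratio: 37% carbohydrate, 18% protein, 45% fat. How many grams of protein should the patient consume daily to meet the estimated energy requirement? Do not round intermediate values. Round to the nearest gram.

155 g/day

Harris-Benedict: BMR = 447.593 + 9.247(99) + 3.098(190) − 4.33(31) = 1817.436 kcal/day.
TEE = 1817.436 × 1.9 = 3453.1284 kcal/day.
Protein energy = 18% × 3453.1284 = 621.5631 kcal.
Protein = 621.5631 ÷ 4 kcal/g = 155.3908 g.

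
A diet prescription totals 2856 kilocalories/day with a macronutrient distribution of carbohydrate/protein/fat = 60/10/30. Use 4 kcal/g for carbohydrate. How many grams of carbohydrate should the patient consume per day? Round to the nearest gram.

428 g/day

Carbohydrate energy = 60% × 2856 = 1713.6 kcal.
At 4 kcal/g: 1713.6 ÷ 4 = 428.4 g.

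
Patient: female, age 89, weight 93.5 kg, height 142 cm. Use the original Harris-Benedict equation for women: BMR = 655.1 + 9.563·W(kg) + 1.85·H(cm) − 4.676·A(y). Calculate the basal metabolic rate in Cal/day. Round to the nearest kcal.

Harris-Benedict: BMR = 655.1 + 9.563(93.5) + 1.85(142) − 4.676(89) = 1395.7765 kcal/day.

1396 Cal/day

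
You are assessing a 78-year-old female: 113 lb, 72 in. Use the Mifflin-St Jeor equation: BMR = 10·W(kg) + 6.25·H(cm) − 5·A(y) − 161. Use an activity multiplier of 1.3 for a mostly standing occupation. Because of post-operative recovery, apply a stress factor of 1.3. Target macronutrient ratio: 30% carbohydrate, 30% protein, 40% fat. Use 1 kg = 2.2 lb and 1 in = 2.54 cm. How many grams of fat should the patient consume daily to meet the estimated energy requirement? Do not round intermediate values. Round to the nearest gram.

Convert to metric: weight = 113 ÷ 2.2 = 51.3636 kg; height = 72 × 2.54 = 182.88 cm.
Mifflin-St Jeor (female): BMR = 10(51.3636) + 6.25(182.88) − 5(78) − 161 = 513.6364 + 1143 − 390 − 161 = 1105.6364 kcal/day.
TEE = 1105.6364 × 1.3 = 1437.3273 kcal/day.
With stress factor 1.3: 1437.3273 × 1.3 = 1868.5255 kcal/day.
Fat energy = 40% × 1868.5255 = 747.4102 kcal.
Fat = 747.4102 ÷ 9 kcal/g = 83.0456 g.

83 g/day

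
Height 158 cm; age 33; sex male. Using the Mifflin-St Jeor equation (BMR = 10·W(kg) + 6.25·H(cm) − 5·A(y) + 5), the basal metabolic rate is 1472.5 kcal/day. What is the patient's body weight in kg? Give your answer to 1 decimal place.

64.5 kg

1472.5 = 10·W + 6.25(158) − 5(33) + 5
10·W = 1472.5 − 827.5 = 645, so W = 64.5 kg.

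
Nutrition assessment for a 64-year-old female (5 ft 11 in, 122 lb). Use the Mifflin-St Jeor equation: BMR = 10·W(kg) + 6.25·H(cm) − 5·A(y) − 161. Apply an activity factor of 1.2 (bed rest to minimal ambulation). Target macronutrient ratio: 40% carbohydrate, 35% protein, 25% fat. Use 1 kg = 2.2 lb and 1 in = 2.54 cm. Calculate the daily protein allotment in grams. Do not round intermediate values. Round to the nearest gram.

126 g/day

Convert to metric: weight = 122 ÷ 2.2 = 55.4545 kg; height = (5×12 + 11) × 2.54 = 71 × 2.54 = 180.34 cm.
Mifflin-St Jeor (female): BMR = 10(55.4545) + 6.25(180.34) − 5(64) − 161 = 554.5455 + 1127.125 − 320 − 161 = 1200.6705 kcal/day.
TEE = 1200.6705 × 1.2 = 1440.8045 kcal/day.
Protein energy = 35% × 1440.8045 = 504.2816 kcal.
Protein = 504.2816 ÷ 4 kcal/g = 126.0704 g.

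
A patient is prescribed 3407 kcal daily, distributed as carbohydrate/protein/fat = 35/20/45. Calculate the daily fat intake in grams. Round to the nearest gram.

Fat energy = 45% × 3407 = 1533.15 kcal.
At 9 kcal/g: 1533.15 ÷ 9 = 170.35 g.

170 g/day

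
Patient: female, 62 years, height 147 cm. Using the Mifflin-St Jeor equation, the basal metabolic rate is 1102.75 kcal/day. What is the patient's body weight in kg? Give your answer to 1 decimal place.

1102.75 = 10·W + 6.25(147) − 5(62) − 161
10·W = 1102.75 − 447.75 = 655, so W = 65.5 kg.

65.5 kg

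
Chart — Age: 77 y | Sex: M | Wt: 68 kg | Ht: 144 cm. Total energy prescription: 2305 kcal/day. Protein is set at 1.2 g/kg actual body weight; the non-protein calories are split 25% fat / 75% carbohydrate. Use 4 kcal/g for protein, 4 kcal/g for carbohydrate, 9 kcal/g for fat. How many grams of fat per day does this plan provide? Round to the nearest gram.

55 g/day

Protein = 1.2 × 68 = 81.6 g → 81.6 × 4 = 326.4 kcal.
Non-protein calories = 2305 − 326.4 = 1978.6 kcal.
Fat: 25% × 1978.6 = 494.65 kcal; carbohydrate: 1483.95 kcal.
Fat: 494.65 kcal ÷ 9 kcal/g = 54.9611 g.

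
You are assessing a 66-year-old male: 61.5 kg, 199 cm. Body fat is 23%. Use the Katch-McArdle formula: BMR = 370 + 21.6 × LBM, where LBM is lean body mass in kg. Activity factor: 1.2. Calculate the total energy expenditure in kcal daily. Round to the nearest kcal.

1671 kcal daily

LBM = 61.5 × (1 − 0.23) = 47.355 kg. Katch-McArdle: BMR = 370 + 21.6 × 47.355 = 1392.868 kcal/day.
TEE = BMR × activity factor = 1392.868 × 1.2 = 1671.4416 kcal/day.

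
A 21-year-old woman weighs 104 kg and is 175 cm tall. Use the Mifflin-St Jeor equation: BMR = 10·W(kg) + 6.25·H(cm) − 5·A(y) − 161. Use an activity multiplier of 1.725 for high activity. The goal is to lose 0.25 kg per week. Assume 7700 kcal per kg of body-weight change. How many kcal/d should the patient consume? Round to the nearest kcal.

Mifflin-St Jeor (female): BMR = 10(104) + 6.25(175) − 5(21) − 161 = 1040 + 1093.75 − 105 − 161 = 1867.75 kcal/day.
TEE = 1867.75 × 1.725 = 3221.8688 kcal/day.
Required daily deficit = 0.25 × 7700 ÷ 7 = 275 kcal/day.
Target intake = 3221.8688 − 275 = 2946.8688 kcal/day.

2947 kcal/d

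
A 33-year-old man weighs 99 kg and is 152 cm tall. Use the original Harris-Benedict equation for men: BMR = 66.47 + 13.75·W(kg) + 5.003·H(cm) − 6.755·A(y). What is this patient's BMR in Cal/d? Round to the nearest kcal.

Harris-Benedict: BMR = 66.47 + 13.75(99) + 5.003(152) − 6.755(33) = 1965.261 kcal/day.

1965 Cal/d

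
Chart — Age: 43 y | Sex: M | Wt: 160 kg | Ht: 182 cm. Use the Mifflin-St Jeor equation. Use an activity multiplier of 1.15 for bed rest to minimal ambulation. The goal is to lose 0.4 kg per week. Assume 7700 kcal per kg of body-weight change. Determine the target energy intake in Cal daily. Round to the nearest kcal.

2467 Cal daily

Mifflin-St Jeor (male): BMR = 10(160) + 6.25(182) − 5(43) + 5 = 1600 + 1137.5 − 215 + 5 = 2527.5 kcal/day.
TEE = 2527.5 × 1.15 = 2906.625 kcal/day.
Required daily deficit = 0.4 × 7700 ÷ 7 = 440 kcal/day.
Target intake = 2906.625 − 440 = 2466.625 kcal/day.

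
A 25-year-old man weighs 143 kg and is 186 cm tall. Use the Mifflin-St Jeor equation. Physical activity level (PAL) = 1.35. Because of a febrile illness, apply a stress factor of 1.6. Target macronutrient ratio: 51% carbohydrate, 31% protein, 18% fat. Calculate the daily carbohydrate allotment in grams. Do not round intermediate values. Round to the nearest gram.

681 g/day

Mifflin-St Jeor (male): BMR = 10(143) + 6.25(186) − 5(25) + 5 = 1430 + 1162.5 − 125 + 5 = 2472.5 kcal/day.
TEE = 2472.5 × 1.35 = 3337.875 kcal/day.
With stress factor 1.6: 3337.875 × 1.6 = 5340.6 kcal/day.
Carbohydrate energy = 51% × 5340.6 = 2723.706 kcal.
Carbohydrate = 2723.706 ÷ 4 kcal/g = 680.9265 g.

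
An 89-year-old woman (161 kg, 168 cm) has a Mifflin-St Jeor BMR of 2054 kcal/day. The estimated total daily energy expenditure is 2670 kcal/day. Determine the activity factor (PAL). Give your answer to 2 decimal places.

Activity factor = TEE ÷ BMR = 2670 ÷ 2054 = 1.3.

1.30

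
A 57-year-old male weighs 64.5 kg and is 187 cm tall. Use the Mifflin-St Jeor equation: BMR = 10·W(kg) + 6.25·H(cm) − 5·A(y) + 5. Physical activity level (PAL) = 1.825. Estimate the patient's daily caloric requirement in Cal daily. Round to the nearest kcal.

Mifflin-St Jeor (male): BMR = 10(64.5) + 6.25(187) − 5(57) + 5 = 645 + 1168.75 − 285 + 5 = 1533.75 kcal/day.
TEE = BMR × activity factor = 1533.75 × 1.825 = 2799.0938 kcal/day.

2799 Cal daily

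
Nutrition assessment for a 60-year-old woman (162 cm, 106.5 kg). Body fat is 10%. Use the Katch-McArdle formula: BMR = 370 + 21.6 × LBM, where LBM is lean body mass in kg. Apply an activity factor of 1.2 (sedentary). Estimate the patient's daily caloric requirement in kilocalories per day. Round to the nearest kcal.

LBM = 106.5 × (1 − 0.1) = 95.85 kg. Katch-McArdle: BMR = 370 + 21.6 × 95.85 = 2440.36 kcal/day.
TEE = BMR × activity factor = 2440.36 × 1.2 = 2928.432 kcal/day.

2928 kilocalories per day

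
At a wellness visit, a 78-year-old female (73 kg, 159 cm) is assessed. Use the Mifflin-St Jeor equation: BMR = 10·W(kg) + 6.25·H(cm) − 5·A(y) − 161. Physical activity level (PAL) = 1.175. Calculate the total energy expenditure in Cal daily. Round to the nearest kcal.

Mifflin-St Jeor (female): BMR = 10(73) + 6.25(159) − 5(78) − 161 = 730 + 993.75 − 390 − 161 = 1172.75 kcal/day.
TEE = BMR × activity factor = 1172.75 × 1.175 = 1377.9813 kcal/day.

1378 Cal daily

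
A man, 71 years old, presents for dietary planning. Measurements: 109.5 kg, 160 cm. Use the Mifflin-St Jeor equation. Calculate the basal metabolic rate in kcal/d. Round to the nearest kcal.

Mifflin-St Jeor (male): BMR = 10(109.5) + 6.25(160) − 5(71) + 5 = 1095 + 1000 − 355 + 5 = 1745 kcal/day.

1745 kcal/d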